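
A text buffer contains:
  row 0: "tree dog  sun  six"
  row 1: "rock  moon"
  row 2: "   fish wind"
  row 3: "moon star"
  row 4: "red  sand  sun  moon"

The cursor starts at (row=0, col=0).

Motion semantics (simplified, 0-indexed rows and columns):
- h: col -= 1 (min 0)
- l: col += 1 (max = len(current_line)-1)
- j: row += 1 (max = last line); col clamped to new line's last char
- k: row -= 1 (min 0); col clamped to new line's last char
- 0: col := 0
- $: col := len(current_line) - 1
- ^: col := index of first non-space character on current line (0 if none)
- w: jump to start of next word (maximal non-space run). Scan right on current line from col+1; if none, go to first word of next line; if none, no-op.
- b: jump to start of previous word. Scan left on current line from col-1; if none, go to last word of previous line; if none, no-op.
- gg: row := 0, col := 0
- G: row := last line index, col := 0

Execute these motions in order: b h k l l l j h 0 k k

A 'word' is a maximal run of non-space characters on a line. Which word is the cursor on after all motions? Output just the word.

After 1 (b): row=0 col=0 char='t'
After 2 (h): row=0 col=0 char='t'
After 3 (k): row=0 col=0 char='t'
After 4 (l): row=0 col=1 char='r'
After 5 (l): row=0 col=2 char='e'
After 6 (l): row=0 col=3 char='e'
After 7 (j): row=1 col=3 char='k'
After 8 (h): row=1 col=2 char='c'
After 9 (0): row=1 col=0 char='r'
After 10 (k): row=0 col=0 char='t'
After 11 (k): row=0 col=0 char='t'

Answer: tree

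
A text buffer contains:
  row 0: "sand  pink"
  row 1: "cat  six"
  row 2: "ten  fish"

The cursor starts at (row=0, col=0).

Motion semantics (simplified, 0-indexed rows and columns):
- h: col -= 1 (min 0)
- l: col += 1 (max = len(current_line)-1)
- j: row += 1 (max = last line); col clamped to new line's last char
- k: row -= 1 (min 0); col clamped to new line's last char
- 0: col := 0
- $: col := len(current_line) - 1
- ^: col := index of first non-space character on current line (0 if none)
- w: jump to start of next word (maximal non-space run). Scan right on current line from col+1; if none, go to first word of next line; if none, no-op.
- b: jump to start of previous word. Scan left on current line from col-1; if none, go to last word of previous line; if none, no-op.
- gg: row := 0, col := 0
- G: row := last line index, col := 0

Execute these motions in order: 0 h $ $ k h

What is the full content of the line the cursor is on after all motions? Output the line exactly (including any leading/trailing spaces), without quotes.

After 1 (0): row=0 col=0 char='s'
After 2 (h): row=0 col=0 char='s'
After 3 ($): row=0 col=9 char='k'
After 4 ($): row=0 col=9 char='k'
After 5 (k): row=0 col=9 char='k'
After 6 (h): row=0 col=8 char='n'

Answer: sand  pink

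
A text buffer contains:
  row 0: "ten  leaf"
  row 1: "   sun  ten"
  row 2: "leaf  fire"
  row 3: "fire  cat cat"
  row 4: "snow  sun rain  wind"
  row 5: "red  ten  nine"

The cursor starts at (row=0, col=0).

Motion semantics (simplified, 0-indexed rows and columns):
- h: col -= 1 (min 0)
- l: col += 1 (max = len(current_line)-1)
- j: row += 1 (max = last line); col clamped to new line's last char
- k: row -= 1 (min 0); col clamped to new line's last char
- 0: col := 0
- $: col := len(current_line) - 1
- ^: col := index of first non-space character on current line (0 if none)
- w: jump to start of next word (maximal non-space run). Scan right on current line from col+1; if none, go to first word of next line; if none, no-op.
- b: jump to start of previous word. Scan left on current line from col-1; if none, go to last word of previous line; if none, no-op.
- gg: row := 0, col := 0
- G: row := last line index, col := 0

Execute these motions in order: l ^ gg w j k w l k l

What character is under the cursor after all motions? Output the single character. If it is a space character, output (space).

Answer: l

Derivation:
After 1 (l): row=0 col=1 char='e'
After 2 (^): row=0 col=0 char='t'
After 3 (gg): row=0 col=0 char='t'
After 4 (w): row=0 col=5 char='l'
After 5 (j): row=1 col=5 char='n'
After 6 (k): row=0 col=5 char='l'
After 7 (w): row=1 col=3 char='s'
After 8 (l): row=1 col=4 char='u'
After 9 (k): row=0 col=4 char='_'
After 10 (l): row=0 col=5 char='l'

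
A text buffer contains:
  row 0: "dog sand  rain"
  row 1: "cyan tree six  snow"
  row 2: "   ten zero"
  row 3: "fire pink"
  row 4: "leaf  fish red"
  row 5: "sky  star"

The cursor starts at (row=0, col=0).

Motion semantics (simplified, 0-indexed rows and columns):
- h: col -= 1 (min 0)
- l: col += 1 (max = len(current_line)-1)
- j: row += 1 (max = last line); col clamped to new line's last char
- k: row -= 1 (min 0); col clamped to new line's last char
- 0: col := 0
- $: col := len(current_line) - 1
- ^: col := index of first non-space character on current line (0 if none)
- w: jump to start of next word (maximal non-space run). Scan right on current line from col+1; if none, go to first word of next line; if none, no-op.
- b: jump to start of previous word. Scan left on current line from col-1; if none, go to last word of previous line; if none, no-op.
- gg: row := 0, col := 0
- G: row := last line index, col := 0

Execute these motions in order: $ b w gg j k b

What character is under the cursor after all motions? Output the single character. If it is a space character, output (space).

Answer: d

Derivation:
After 1 ($): row=0 col=13 char='n'
After 2 (b): row=0 col=10 char='r'
After 3 (w): row=1 col=0 char='c'
After 4 (gg): row=0 col=0 char='d'
After 5 (j): row=1 col=0 char='c'
After 6 (k): row=0 col=0 char='d'
After 7 (b): row=0 col=0 char='d'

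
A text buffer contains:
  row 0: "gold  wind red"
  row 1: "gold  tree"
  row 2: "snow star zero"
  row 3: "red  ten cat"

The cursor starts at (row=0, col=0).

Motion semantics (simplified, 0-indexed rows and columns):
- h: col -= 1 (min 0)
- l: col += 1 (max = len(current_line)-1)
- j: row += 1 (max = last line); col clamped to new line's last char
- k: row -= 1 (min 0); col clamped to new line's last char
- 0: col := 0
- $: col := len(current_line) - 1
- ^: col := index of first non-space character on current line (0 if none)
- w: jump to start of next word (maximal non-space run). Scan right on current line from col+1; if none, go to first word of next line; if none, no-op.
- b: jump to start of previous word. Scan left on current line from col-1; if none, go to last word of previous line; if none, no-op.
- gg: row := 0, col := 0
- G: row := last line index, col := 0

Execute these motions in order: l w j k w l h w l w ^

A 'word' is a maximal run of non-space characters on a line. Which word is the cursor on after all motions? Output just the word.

After 1 (l): row=0 col=1 char='o'
After 2 (w): row=0 col=6 char='w'
After 3 (j): row=1 col=6 char='t'
After 4 (k): row=0 col=6 char='w'
After 5 (w): row=0 col=11 char='r'
After 6 (l): row=0 col=12 char='e'
After 7 (h): row=0 col=11 char='r'
After 8 (w): row=1 col=0 char='g'
After 9 (l): row=1 col=1 char='o'
After 10 (w): row=1 col=6 char='t'
After 11 (^): row=1 col=0 char='g'

Answer: gold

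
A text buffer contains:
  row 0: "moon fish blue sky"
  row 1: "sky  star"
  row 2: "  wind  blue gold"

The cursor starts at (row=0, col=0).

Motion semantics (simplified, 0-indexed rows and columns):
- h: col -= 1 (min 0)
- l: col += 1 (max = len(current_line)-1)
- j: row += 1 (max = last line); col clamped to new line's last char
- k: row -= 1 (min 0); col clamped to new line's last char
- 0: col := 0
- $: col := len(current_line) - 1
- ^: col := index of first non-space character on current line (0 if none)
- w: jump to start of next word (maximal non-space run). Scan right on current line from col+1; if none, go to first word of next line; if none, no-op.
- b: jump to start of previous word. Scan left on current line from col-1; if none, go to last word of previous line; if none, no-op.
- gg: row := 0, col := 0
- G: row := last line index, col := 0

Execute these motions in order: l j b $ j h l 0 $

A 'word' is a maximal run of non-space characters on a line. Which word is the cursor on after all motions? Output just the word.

After 1 (l): row=0 col=1 char='o'
After 2 (j): row=1 col=1 char='k'
After 3 (b): row=1 col=0 char='s'
After 4 ($): row=1 col=8 char='r'
After 5 (j): row=2 col=8 char='b'
After 6 (h): row=2 col=7 char='_'
After 7 (l): row=2 col=8 char='b'
After 8 (0): row=2 col=0 char='_'
After 9 ($): row=2 col=16 char='d'

Answer: gold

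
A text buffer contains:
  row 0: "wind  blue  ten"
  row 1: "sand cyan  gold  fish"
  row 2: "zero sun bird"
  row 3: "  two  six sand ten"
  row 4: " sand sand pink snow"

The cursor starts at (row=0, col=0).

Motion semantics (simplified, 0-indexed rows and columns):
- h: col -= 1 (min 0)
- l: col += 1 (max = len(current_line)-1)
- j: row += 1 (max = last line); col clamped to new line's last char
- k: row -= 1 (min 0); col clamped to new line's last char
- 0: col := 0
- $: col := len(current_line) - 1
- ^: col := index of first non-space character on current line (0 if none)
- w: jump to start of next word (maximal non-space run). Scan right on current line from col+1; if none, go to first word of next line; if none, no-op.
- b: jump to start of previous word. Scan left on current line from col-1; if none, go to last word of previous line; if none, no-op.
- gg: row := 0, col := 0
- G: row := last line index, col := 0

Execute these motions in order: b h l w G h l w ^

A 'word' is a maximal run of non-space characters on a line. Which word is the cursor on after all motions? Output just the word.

After 1 (b): row=0 col=0 char='w'
After 2 (h): row=0 col=0 char='w'
After 3 (l): row=0 col=1 char='i'
After 4 (w): row=0 col=6 char='b'
After 5 (G): row=4 col=0 char='_'
After 6 (h): row=4 col=0 char='_'
After 7 (l): row=4 col=1 char='s'
After 8 (w): row=4 col=6 char='s'
After 9 (^): row=4 col=1 char='s'

Answer: sand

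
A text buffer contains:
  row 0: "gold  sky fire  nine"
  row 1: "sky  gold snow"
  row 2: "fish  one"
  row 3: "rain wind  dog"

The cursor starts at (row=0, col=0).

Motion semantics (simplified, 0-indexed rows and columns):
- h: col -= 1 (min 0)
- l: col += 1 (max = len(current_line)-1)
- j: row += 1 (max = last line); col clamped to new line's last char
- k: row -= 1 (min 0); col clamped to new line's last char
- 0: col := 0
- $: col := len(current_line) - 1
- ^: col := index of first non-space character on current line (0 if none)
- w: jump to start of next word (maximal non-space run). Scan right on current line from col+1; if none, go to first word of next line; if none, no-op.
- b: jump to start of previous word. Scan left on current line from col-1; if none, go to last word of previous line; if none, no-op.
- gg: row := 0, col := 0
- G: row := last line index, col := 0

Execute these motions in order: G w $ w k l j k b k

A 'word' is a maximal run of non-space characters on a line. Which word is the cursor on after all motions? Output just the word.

Answer: gold

Derivation:
After 1 (G): row=3 col=0 char='r'
After 2 (w): row=3 col=5 char='w'
After 3 ($): row=3 col=13 char='g'
After 4 (w): row=3 col=13 char='g'
After 5 (k): row=2 col=8 char='e'
After 6 (l): row=2 col=8 char='e'
After 7 (j): row=3 col=8 char='d'
After 8 (k): row=2 col=8 char='e'
After 9 (b): row=2 col=6 char='o'
After 10 (k): row=1 col=6 char='o'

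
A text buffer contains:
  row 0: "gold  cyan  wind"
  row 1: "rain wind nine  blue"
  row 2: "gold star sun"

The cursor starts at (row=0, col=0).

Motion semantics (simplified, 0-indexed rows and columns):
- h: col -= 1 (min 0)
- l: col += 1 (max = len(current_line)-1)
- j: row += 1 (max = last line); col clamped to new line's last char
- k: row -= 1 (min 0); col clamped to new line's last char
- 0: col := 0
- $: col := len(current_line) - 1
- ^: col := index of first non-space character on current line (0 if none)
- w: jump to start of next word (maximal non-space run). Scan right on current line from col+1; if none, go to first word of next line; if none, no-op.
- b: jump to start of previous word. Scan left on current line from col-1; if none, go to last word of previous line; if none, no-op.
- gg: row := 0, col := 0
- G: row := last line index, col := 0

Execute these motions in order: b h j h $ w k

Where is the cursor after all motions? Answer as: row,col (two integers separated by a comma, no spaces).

Answer: 1,0

Derivation:
After 1 (b): row=0 col=0 char='g'
After 2 (h): row=0 col=0 char='g'
After 3 (j): row=1 col=0 char='r'
After 4 (h): row=1 col=0 char='r'
After 5 ($): row=1 col=19 char='e'
After 6 (w): row=2 col=0 char='g'
After 7 (k): row=1 col=0 char='r'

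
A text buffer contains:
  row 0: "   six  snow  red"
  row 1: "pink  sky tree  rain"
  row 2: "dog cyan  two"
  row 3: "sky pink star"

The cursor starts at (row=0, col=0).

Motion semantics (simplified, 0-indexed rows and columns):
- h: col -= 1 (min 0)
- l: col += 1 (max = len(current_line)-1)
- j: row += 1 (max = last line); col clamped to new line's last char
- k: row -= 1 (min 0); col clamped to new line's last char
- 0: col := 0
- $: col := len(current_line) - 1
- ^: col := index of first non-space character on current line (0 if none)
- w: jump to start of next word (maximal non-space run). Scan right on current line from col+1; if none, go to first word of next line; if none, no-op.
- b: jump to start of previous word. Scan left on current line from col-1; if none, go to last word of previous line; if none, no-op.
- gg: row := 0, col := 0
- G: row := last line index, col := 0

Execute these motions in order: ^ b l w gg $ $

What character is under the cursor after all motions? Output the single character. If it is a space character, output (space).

After 1 (^): row=0 col=3 char='s'
After 2 (b): row=0 col=3 char='s'
After 3 (l): row=0 col=4 char='i'
After 4 (w): row=0 col=8 char='s'
After 5 (gg): row=0 col=0 char='_'
After 6 ($): row=0 col=16 char='d'
After 7 ($): row=0 col=16 char='d'

Answer: d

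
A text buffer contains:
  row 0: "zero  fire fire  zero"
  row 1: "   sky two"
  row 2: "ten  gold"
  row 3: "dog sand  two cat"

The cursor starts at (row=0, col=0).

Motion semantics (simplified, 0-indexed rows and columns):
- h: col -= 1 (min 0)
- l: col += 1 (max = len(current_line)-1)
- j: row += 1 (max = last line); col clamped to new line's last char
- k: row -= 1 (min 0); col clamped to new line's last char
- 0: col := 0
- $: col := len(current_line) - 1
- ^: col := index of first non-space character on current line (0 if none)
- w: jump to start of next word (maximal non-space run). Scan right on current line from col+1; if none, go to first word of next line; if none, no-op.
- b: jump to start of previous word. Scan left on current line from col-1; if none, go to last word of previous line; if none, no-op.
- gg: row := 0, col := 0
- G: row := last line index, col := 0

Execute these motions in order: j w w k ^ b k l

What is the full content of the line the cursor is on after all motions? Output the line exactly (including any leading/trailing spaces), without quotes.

Answer: zero  fire fire  zero

Derivation:
After 1 (j): row=1 col=0 char='_'
After 2 (w): row=1 col=3 char='s'
After 3 (w): row=1 col=7 char='t'
After 4 (k): row=0 col=7 char='i'
After 5 (^): row=0 col=0 char='z'
After 6 (b): row=0 col=0 char='z'
After 7 (k): row=0 col=0 char='z'
After 8 (l): row=0 col=1 char='e'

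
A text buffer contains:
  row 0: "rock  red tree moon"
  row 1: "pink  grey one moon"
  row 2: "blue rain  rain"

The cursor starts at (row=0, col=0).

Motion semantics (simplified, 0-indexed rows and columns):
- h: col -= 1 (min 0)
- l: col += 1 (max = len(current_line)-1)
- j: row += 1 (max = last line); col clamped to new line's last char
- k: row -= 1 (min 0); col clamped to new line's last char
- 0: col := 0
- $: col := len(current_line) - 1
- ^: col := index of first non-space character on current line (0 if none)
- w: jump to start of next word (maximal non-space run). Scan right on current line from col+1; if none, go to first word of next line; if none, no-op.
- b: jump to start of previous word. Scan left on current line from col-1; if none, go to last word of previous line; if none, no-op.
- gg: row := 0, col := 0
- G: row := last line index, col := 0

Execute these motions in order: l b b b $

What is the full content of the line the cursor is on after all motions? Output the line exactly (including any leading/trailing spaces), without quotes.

After 1 (l): row=0 col=1 char='o'
After 2 (b): row=0 col=0 char='r'
After 3 (b): row=0 col=0 char='r'
After 4 (b): row=0 col=0 char='r'
After 5 ($): row=0 col=18 char='n'

Answer: rock  red tree moon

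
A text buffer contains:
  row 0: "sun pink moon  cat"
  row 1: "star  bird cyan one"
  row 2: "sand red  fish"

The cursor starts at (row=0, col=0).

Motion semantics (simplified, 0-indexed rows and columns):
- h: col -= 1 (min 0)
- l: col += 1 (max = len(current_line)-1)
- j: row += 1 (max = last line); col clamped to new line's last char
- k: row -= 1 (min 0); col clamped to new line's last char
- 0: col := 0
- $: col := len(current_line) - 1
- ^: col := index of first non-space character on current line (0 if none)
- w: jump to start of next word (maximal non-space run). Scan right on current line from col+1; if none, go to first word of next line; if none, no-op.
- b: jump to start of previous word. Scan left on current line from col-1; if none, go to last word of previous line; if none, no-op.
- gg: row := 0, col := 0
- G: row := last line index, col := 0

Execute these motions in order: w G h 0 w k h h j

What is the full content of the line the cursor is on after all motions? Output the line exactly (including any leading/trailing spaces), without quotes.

After 1 (w): row=0 col=4 char='p'
After 2 (G): row=2 col=0 char='s'
After 3 (h): row=2 col=0 char='s'
After 4 (0): row=2 col=0 char='s'
After 5 (w): row=2 col=5 char='r'
After 6 (k): row=1 col=5 char='_'
After 7 (h): row=1 col=4 char='_'
After 8 (h): row=1 col=3 char='r'
After 9 (j): row=2 col=3 char='d'

Answer: sand red  fish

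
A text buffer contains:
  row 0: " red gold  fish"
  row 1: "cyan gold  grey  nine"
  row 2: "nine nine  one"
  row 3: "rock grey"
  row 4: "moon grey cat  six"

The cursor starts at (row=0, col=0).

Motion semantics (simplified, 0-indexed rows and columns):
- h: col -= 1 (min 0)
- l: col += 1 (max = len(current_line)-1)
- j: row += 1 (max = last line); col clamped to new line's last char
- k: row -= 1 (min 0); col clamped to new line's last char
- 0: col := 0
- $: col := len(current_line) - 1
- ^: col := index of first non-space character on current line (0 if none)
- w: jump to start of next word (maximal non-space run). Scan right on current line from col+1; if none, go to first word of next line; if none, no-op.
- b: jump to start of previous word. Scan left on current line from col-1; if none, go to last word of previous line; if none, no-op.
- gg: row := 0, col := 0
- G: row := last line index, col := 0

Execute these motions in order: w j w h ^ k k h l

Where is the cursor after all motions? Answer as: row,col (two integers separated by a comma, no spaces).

After 1 (w): row=0 col=1 char='r'
After 2 (j): row=1 col=1 char='y'
After 3 (w): row=1 col=5 char='g'
After 4 (h): row=1 col=4 char='_'
After 5 (^): row=1 col=0 char='c'
After 6 (k): row=0 col=0 char='_'
After 7 (k): row=0 col=0 char='_'
After 8 (h): row=0 col=0 char='_'
After 9 (l): row=0 col=1 char='r'

Answer: 0,1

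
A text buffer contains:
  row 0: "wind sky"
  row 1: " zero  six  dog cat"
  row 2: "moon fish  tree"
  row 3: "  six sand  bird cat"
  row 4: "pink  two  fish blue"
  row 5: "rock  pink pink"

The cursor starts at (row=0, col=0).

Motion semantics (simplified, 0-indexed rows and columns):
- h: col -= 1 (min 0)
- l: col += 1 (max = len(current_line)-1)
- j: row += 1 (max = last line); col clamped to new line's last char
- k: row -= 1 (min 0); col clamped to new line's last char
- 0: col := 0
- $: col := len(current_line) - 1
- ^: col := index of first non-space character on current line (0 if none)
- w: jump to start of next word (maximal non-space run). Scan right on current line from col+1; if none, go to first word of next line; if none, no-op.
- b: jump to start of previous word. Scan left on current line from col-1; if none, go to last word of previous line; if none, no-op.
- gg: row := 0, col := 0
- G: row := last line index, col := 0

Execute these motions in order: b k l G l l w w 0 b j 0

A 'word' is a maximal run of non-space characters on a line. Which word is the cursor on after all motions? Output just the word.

Answer: rock

Derivation:
After 1 (b): row=0 col=0 char='w'
After 2 (k): row=0 col=0 char='w'
After 3 (l): row=0 col=1 char='i'
After 4 (G): row=5 col=0 char='r'
After 5 (l): row=5 col=1 char='o'
After 6 (l): row=5 col=2 char='c'
After 7 (w): row=5 col=6 char='p'
After 8 (w): row=5 col=11 char='p'
After 9 (0): row=5 col=0 char='r'
After 10 (b): row=4 col=16 char='b'
After 11 (j): row=5 col=14 char='k'
After 12 (0): row=5 col=0 char='r'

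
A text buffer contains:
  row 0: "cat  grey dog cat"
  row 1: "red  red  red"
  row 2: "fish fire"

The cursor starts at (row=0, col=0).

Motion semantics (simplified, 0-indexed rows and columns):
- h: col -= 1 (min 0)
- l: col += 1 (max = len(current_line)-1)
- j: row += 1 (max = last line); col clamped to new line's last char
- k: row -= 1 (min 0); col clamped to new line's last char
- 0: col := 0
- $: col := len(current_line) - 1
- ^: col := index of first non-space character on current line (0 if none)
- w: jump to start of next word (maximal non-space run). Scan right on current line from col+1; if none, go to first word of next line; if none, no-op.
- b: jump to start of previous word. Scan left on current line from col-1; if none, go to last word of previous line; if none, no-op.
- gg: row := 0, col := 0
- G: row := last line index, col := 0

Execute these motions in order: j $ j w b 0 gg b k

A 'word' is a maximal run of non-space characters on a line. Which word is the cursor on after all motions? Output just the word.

Answer: cat

Derivation:
After 1 (j): row=1 col=0 char='r'
After 2 ($): row=1 col=12 char='d'
After 3 (j): row=2 col=8 char='e'
After 4 (w): row=2 col=8 char='e'
After 5 (b): row=2 col=5 char='f'
After 6 (0): row=2 col=0 char='f'
After 7 (gg): row=0 col=0 char='c'
After 8 (b): row=0 col=0 char='c'
After 9 (k): row=0 col=0 char='c'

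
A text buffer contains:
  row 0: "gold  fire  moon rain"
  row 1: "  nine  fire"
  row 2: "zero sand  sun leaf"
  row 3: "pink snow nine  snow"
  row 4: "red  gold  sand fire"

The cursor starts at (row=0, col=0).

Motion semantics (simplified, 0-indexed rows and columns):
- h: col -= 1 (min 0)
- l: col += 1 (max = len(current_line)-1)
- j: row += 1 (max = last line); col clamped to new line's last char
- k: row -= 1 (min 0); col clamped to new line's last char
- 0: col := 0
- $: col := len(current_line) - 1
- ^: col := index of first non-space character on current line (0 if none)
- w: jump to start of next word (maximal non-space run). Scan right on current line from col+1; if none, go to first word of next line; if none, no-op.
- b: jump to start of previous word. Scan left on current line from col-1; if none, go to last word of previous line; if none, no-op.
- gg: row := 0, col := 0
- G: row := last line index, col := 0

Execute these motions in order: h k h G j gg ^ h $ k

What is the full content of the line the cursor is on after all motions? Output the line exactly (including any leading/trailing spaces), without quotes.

After 1 (h): row=0 col=0 char='g'
After 2 (k): row=0 col=0 char='g'
After 3 (h): row=0 col=0 char='g'
After 4 (G): row=4 col=0 char='r'
After 5 (j): row=4 col=0 char='r'
After 6 (gg): row=0 col=0 char='g'
After 7 (^): row=0 col=0 char='g'
After 8 (h): row=0 col=0 char='g'
After 9 ($): row=0 col=20 char='n'
After 10 (k): row=0 col=20 char='n'

Answer: gold  fire  moon rain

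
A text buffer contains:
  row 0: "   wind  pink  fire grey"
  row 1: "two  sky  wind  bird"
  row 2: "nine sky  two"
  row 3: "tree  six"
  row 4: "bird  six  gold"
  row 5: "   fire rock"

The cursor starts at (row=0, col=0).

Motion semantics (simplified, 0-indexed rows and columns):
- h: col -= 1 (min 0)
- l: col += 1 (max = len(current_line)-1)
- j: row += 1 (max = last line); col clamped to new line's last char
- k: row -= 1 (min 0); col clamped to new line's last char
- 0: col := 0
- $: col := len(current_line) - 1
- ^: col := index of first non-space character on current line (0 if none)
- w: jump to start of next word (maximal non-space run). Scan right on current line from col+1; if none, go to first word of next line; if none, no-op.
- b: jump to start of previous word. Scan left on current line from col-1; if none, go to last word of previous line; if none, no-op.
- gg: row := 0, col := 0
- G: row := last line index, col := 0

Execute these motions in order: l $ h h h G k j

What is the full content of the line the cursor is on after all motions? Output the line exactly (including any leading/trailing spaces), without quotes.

After 1 (l): row=0 col=1 char='_'
After 2 ($): row=0 col=23 char='y'
After 3 (h): row=0 col=22 char='e'
After 4 (h): row=0 col=21 char='r'
After 5 (h): row=0 col=20 char='g'
After 6 (G): row=5 col=0 char='_'
After 7 (k): row=4 col=0 char='b'
After 8 (j): row=5 col=0 char='_'

Answer:    fire rock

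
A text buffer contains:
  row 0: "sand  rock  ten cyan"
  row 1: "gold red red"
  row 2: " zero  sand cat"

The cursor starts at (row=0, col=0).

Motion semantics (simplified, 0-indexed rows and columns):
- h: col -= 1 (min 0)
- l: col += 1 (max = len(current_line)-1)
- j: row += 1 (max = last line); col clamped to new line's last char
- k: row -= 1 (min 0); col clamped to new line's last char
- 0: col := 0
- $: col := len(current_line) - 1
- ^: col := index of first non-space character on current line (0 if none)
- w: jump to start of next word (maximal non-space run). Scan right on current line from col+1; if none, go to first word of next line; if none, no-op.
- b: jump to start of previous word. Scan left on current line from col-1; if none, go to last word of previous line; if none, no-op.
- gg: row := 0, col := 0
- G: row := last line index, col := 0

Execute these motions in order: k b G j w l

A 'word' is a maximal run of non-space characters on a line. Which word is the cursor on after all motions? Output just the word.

Answer: zero

Derivation:
After 1 (k): row=0 col=0 char='s'
After 2 (b): row=0 col=0 char='s'
After 3 (G): row=2 col=0 char='_'
After 4 (j): row=2 col=0 char='_'
After 5 (w): row=2 col=1 char='z'
After 6 (l): row=2 col=2 char='e'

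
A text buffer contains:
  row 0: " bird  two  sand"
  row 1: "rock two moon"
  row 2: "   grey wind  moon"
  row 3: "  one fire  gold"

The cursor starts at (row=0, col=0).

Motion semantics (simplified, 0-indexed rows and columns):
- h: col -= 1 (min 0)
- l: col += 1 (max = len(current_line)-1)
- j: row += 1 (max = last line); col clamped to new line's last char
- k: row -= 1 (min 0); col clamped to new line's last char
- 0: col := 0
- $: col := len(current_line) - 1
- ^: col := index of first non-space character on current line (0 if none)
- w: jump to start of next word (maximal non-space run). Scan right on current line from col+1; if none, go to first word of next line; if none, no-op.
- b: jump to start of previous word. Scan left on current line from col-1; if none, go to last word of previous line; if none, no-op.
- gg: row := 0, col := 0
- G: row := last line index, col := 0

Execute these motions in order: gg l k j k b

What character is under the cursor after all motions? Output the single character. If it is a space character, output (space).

Answer: b

Derivation:
After 1 (gg): row=0 col=0 char='_'
After 2 (l): row=0 col=1 char='b'
After 3 (k): row=0 col=1 char='b'
After 4 (j): row=1 col=1 char='o'
After 5 (k): row=0 col=1 char='b'
After 6 (b): row=0 col=1 char='b'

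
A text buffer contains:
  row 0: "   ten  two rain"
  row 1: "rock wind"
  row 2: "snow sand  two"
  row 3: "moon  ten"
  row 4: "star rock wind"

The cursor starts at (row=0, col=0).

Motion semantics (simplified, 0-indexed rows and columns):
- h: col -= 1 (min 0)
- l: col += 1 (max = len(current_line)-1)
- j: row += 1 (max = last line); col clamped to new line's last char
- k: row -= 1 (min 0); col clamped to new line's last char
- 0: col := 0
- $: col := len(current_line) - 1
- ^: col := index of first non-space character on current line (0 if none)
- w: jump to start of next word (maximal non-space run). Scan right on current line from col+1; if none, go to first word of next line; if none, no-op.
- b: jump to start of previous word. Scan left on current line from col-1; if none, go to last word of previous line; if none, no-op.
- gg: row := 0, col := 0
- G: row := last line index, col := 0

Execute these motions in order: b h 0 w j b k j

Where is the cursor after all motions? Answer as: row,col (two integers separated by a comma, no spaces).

After 1 (b): row=0 col=0 char='_'
After 2 (h): row=0 col=0 char='_'
After 3 (0): row=0 col=0 char='_'
After 4 (w): row=0 col=3 char='t'
After 5 (j): row=1 col=3 char='k'
After 6 (b): row=1 col=0 char='r'
After 7 (k): row=0 col=0 char='_'
After 8 (j): row=1 col=0 char='r'

Answer: 1,0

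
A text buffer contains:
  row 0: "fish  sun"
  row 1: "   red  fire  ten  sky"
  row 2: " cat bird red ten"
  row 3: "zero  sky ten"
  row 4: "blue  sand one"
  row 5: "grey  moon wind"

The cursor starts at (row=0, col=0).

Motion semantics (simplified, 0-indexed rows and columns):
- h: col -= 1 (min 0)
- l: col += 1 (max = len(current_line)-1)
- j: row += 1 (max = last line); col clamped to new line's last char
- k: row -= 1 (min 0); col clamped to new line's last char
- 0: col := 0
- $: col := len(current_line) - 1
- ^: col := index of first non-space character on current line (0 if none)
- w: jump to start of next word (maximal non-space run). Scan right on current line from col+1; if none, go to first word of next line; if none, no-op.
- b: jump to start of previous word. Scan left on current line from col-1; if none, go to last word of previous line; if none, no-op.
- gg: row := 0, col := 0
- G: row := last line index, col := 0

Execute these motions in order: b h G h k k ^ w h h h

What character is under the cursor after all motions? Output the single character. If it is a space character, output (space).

Answer: o

Derivation:
After 1 (b): row=0 col=0 char='f'
After 2 (h): row=0 col=0 char='f'
After 3 (G): row=5 col=0 char='g'
After 4 (h): row=5 col=0 char='g'
After 5 (k): row=4 col=0 char='b'
After 6 (k): row=3 col=0 char='z'
After 7 (^): row=3 col=0 char='z'
After 8 (w): row=3 col=6 char='s'
After 9 (h): row=3 col=5 char='_'
After 10 (h): row=3 col=4 char='_'
After 11 (h): row=3 col=3 char='o'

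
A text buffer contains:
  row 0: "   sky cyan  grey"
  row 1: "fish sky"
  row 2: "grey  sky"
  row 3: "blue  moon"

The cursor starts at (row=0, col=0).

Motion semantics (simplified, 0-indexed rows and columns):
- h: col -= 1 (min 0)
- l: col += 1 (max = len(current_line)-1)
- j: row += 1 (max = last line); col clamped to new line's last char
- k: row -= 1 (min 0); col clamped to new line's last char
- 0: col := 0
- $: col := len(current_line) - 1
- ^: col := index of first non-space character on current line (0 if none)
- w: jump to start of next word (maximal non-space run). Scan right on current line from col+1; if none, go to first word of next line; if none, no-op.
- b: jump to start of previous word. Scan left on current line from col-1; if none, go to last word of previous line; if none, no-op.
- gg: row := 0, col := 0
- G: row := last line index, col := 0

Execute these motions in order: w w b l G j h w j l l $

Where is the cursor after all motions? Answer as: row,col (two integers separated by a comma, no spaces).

Answer: 3,9

Derivation:
After 1 (w): row=0 col=3 char='s'
After 2 (w): row=0 col=7 char='c'
After 3 (b): row=0 col=3 char='s'
After 4 (l): row=0 col=4 char='k'
After 5 (G): row=3 col=0 char='b'
After 6 (j): row=3 col=0 char='b'
After 7 (h): row=3 col=0 char='b'
After 8 (w): row=3 col=6 char='m'
After 9 (j): row=3 col=6 char='m'
After 10 (l): row=3 col=7 char='o'
After 11 (l): row=3 col=8 char='o'
After 12 ($): row=3 col=9 char='n'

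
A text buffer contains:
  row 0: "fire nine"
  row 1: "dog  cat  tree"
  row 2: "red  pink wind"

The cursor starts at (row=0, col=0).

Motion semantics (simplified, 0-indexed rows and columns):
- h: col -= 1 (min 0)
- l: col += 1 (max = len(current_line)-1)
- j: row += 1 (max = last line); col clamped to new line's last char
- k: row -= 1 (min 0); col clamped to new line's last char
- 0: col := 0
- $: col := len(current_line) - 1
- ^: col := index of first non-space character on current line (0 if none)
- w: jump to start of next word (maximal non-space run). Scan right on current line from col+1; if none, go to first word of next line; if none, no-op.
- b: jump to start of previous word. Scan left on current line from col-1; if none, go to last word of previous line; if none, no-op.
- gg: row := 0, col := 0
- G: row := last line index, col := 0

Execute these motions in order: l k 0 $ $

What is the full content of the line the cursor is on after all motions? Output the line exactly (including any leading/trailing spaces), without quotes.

After 1 (l): row=0 col=1 char='i'
After 2 (k): row=0 col=1 char='i'
After 3 (0): row=0 col=0 char='f'
After 4 ($): row=0 col=8 char='e'
After 5 ($): row=0 col=8 char='e'

Answer: fire nine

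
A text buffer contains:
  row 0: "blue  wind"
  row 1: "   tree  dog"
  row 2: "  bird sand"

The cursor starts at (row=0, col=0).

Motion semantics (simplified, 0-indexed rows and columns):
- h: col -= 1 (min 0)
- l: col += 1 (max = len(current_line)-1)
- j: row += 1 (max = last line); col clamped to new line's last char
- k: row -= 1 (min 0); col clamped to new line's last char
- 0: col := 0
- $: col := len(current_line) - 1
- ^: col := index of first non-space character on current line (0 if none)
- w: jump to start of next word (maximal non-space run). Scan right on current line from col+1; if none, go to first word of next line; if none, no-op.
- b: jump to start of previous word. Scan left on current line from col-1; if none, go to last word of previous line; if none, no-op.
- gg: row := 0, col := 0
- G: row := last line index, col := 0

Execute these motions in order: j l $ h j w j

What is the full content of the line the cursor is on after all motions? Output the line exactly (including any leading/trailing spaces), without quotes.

After 1 (j): row=1 col=0 char='_'
After 2 (l): row=1 col=1 char='_'
After 3 ($): row=1 col=11 char='g'
After 4 (h): row=1 col=10 char='o'
After 5 (j): row=2 col=10 char='d'
After 6 (w): row=2 col=10 char='d'
After 7 (j): row=2 col=10 char='d'

Answer:   bird sand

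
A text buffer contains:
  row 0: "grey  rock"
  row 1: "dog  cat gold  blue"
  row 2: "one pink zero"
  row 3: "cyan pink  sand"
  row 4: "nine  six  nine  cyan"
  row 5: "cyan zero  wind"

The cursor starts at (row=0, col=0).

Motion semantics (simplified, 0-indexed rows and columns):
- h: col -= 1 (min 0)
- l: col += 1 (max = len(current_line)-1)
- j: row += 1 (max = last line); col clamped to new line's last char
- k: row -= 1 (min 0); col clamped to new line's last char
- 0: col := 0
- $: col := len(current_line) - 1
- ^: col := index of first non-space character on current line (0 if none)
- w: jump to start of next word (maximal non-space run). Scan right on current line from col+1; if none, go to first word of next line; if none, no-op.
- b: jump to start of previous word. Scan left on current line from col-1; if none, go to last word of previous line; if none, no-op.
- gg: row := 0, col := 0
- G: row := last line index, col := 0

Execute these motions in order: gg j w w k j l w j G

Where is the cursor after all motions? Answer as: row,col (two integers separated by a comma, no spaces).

Answer: 5,0

Derivation:
After 1 (gg): row=0 col=0 char='g'
After 2 (j): row=1 col=0 char='d'
After 3 (w): row=1 col=5 char='c'
After 4 (w): row=1 col=9 char='g'
After 5 (k): row=0 col=9 char='k'
After 6 (j): row=1 col=9 char='g'
After 7 (l): row=1 col=10 char='o'
After 8 (w): row=1 col=15 char='b'
After 9 (j): row=2 col=12 char='o'
After 10 (G): row=5 col=0 char='c'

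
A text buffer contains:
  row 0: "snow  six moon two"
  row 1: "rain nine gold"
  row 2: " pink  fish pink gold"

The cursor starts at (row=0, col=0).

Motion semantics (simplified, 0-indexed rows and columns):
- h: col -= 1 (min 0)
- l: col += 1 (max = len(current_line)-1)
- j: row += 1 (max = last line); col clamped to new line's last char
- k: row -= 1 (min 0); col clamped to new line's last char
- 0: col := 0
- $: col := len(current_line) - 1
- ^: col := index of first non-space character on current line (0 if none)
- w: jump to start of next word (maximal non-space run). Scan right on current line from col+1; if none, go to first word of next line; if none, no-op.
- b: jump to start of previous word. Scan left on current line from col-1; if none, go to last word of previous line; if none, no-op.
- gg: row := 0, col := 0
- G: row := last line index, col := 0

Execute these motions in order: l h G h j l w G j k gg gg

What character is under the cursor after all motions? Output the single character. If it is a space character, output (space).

Answer: s

Derivation:
After 1 (l): row=0 col=1 char='n'
After 2 (h): row=0 col=0 char='s'
After 3 (G): row=2 col=0 char='_'
After 4 (h): row=2 col=0 char='_'
After 5 (j): row=2 col=0 char='_'
After 6 (l): row=2 col=1 char='p'
After 7 (w): row=2 col=7 char='f'
After 8 (G): row=2 col=0 char='_'
After 9 (j): row=2 col=0 char='_'
After 10 (k): row=1 col=0 char='r'
After 11 (gg): row=0 col=0 char='s'
After 12 (gg): row=0 col=0 char='s'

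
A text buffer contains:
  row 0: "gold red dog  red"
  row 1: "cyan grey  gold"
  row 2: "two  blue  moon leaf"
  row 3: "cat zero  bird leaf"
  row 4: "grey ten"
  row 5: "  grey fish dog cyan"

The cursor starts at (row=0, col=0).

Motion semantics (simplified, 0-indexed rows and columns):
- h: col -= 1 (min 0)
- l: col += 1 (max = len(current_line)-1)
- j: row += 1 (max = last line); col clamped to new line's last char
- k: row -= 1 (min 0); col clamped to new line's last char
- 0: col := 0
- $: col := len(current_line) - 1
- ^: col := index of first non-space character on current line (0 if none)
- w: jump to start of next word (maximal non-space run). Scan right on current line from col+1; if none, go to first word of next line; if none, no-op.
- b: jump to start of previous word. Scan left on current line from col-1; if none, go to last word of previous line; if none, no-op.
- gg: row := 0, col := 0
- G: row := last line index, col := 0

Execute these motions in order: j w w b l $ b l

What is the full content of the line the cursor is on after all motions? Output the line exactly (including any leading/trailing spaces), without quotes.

After 1 (j): row=1 col=0 char='c'
After 2 (w): row=1 col=5 char='g'
After 3 (w): row=1 col=11 char='g'
After 4 (b): row=1 col=5 char='g'
After 5 (l): row=1 col=6 char='r'
After 6 ($): row=1 col=14 char='d'
After 7 (b): row=1 col=11 char='g'
After 8 (l): row=1 col=12 char='o'

Answer: cyan grey  gold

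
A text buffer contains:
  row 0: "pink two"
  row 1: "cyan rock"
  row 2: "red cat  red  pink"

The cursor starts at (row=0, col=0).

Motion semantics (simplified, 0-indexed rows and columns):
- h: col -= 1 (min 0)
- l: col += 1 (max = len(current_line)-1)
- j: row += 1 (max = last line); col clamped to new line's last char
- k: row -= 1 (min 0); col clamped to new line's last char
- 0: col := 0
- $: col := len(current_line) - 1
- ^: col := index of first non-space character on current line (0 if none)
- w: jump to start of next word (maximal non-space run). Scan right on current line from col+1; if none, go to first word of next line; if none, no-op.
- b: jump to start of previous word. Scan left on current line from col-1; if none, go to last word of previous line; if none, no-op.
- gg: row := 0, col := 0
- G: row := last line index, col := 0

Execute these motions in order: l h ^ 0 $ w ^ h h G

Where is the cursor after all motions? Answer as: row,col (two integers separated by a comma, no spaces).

Answer: 2,0

Derivation:
After 1 (l): row=0 col=1 char='i'
After 2 (h): row=0 col=0 char='p'
After 3 (^): row=0 col=0 char='p'
After 4 (0): row=0 col=0 char='p'
After 5 ($): row=0 col=7 char='o'
After 6 (w): row=1 col=0 char='c'
After 7 (^): row=1 col=0 char='c'
After 8 (h): row=1 col=0 char='c'
After 9 (h): row=1 col=0 char='c'
After 10 (G): row=2 col=0 char='r'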